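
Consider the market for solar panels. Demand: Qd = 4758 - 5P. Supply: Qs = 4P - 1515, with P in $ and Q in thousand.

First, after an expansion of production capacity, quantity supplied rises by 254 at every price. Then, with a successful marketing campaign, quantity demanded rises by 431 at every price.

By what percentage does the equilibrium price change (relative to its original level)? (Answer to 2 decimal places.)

+2.82

Solve the original market: 4758 - 5P = 4P - 1515, hence P = 697 and Q = 1273.
After the shift, demand is Qd = 5189 - 5P and supply is Qs = 4P - 1261.
Clearing the new market: 5189 - 5P = 4P - 1261, so P = 2150/3 ≈ 716.6667 and Q = 4817/3 ≈ 1605.6667.
%ΔP = (716.6667 − 697) / 697 × 100 = +2.82%.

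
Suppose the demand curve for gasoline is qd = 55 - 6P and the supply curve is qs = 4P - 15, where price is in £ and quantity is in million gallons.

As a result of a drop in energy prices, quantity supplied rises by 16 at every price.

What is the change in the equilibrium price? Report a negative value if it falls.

-1.6

Before the shock: 55 - 6P = 4P - 15 ⇒ 70 = 10P ⇒ P = 7, q = 13.
After the shift, demand is qd = 55 - 6P and supply is qs = 4P + 1.
Setting them equal: 55 - 6P = 4P + 1 → 54 = 10P, so P = 5.4 and q = 22.6.
ΔP = 5.4 − 7 = -1.6.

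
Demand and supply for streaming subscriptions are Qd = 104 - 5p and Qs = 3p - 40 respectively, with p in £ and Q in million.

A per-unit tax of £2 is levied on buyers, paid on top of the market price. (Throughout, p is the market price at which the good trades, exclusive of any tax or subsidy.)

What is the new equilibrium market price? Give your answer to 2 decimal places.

16.75

Solve the original market: 104 - 5p = 3p - 40, hence p = 18 and Q = 14.
Since buyers pay the price plus the tax, the effective demand curve becomes Qd = 94 - 5p.
Clearing the new market: 94 - 5p = 3p - 40, so p = 16.75 and Q = 10.25.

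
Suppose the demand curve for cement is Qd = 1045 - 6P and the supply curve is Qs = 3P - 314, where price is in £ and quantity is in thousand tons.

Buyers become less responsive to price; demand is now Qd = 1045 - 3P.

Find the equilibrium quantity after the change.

Solve the original market: 1045 - 6P = 3P - 314, hence P = 151 and Q = 139.
The new curves are Qd = 1045 - 3P (demand) and Qs = 3P - 314 (supply).
New equilibrium: 1045 - 3P = 3P - 314 ⇒ 1359 = 6P ⇒ P = 226.5, Q = 365.5.

365.5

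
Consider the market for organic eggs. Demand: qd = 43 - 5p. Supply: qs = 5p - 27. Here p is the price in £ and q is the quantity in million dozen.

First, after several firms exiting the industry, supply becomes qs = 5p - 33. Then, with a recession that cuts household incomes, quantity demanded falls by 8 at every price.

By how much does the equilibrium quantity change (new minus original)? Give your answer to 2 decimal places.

Before the shock: 43 - 5p = 5p - 27 ⇒ 70 = 10p ⇒ p = 7, q = 8.
With the change applied: demand qd = 35 - 5p, supply qs = 5p - 33.
New equilibrium: 35 - 5p = 5p - 33 ⇒ 68 = 10p ⇒ p = 6.8, q = 1.
Δq = 1 − 8 = -7.00.

-7.00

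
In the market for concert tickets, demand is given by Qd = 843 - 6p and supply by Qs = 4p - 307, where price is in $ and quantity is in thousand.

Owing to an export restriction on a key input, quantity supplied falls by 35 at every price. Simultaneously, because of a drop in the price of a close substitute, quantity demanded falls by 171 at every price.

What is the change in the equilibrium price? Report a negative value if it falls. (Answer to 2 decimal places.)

Solve the original market: 843 - 6p = 4p - 307, hence p = 115 and Q = 153.
The new curves are Qd = 672 - 6p (demand) and Qs = 4p - 342 (supply).
Clearing the new market: 672 - 6p = 4p - 342, so p = 101.4 and Q = 63.6.
Δp = 101.4 − 115 = -13.60.

-13.60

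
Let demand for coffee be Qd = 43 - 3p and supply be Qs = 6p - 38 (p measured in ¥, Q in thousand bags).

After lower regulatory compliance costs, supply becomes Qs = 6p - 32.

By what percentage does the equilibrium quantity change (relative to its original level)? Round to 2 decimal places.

Solve the original market: 43 - 3p = 6p - 38, hence p = 9 and Q = 16.
The shock moves the curves to Qd = 43 - 3p and Qs = 6p - 32.
New equilibrium: 43 - 3p = 6p - 32 ⇒ 75 = 9p ⇒ p = 25/3 ≈ 8.3333, Q = 18.
%ΔQ = (18 − 16) / 16 × 100 = +12.50%.

+12.50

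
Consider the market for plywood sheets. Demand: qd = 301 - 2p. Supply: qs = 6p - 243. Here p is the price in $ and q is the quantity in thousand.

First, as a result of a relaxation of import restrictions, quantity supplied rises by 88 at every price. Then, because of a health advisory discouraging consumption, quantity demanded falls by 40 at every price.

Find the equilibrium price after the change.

52

Initially, 301 - 2p = 6p - 243, so 544 = 8p and p = 68, q = 165.
With the change applied: demand qd = 261 - 2p, supply qs = 6p - 155.
Clearing the new market: 261 - 2p = 6p - 155, so p = 52 and q = 157.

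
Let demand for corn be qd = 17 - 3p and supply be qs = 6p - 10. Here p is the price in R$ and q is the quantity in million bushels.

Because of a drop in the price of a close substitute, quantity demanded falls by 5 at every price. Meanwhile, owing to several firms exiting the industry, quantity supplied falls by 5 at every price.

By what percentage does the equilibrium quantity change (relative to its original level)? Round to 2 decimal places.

Solve the original market: 17 - 3p = 6p - 10, hence p = 3 and q = 8.
The new curves are qd = 12 - 3p (demand) and qs = 6p - 15 (supply).
Clearing the new market: 12 - 3p = 6p - 15, so p = 3 and q = 3.
%Δq = (3 − 8) / 8 × 100 = -62.50%.

-62.50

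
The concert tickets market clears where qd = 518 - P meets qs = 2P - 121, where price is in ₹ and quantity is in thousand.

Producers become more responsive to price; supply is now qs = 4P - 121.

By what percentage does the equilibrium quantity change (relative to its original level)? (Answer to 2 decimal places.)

+27.93

Initially, 518 - P = 2P - 121, so 639 = 3P and P = 213, q = 305.
The shock moves the curves to qd = 518 - P and qs = 4P - 121.
Equate the new curves: 518 - P = 4P - 121, giving 639 = 5P, P = 127.8, q = 390.2.
%Δq = (390.2 − 305) / 305 × 100 = +27.93%.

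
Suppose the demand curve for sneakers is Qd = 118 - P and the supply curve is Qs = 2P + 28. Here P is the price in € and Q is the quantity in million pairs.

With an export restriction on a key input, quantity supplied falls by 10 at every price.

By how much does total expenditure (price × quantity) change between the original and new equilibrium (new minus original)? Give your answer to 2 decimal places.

Initially, 118 - P = 2P + 28, so 90 = 3P and P = 30, Q = 88.
The shock moves the curves to Qd = 118 - P and Qs = 2P + 18.
New equilibrium: 118 - P = 2P + 18 ⇒ 100 = 3P ⇒ P = 100/3 ≈ 33.3333, Q = 254/3 ≈ 84.6667.
Expenditure moves from 30×88 = 2640 to 33.3333×84.6667 = 2822.2222; change = +182.22.

+182.22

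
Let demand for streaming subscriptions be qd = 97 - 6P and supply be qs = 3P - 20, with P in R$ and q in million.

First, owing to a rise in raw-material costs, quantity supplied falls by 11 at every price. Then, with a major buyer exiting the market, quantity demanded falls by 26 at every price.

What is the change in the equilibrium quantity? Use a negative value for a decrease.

-16

Solve the original market: 97 - 6P = 3P - 20, hence P = 13 and q = 19.
The shock moves the curves to qd = 71 - 6P and qs = 3P - 31.
Setting them equal: 71 - 6P = 3P - 31 → 102 = 9P, so P = 34/3 ≈ 11.3333 and q = 3.
Δq = 3 − 19 = -16.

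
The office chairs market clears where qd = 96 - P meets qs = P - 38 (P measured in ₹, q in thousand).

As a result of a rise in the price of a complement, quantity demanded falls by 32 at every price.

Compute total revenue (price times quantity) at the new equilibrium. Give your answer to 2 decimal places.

Initially, 96 - P = P - 38, so 134 = 2P and P = 67, q = 29.
The shock moves the curves to qd = 64 - P and qs = P - 38.
Equate the new curves: 64 - P = P - 38, giving 102 = 2P, P = 51, q = 13.
New expenditure = 51 × 13 = 663.00.

663.00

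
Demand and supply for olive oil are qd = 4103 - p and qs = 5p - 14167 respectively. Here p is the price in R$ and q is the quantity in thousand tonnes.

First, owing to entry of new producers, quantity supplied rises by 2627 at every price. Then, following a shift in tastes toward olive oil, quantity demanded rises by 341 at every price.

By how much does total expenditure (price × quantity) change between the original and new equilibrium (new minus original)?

Before the shock: 4103 - p = 5p - 14167 ⇒ 18270 = 6p ⇒ p = 3045, q = 1058.
The new curves are qd = 4444 - p (demand) and qs = 5p - 11540 (supply).
Clearing the new market: 4444 - p = 5p - 11540, so p = 2664 and q = 1780.
Expenditure moves from 3045×1058 = 3221610 to 2664×1780 = 4741920; change = +1520310.

+1520310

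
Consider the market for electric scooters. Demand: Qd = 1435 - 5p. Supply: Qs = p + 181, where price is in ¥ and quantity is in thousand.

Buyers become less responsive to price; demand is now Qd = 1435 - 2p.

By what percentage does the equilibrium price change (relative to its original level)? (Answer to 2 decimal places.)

Solve the original market: 1435 - 5p = p + 181, hence p = 209 and Q = 390.
The new curves are Qd = 1435 - 2p (demand) and Qs = p + 181 (supply).
Setting them equal: 1435 - 2p = p + 181 → 1254 = 3p, so p = 418 and Q = 599.
%Δp = (418 − 209) / 209 × 100 = +100.00%.

+100.00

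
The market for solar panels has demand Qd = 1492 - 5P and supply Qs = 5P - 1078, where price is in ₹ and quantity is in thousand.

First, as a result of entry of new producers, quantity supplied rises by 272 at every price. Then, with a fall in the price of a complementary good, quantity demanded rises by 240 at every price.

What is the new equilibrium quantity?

Solve the original market: 1492 - 5P = 5P - 1078, hence P = 257 and Q = 207.
The new curves are Qd = 1732 - 5P (demand) and Qs = 5P - 806 (supply).
Equate the new curves: 1732 - 5P = 5P - 806, giving 2538 = 10P, P = 253.8, Q = 463.

463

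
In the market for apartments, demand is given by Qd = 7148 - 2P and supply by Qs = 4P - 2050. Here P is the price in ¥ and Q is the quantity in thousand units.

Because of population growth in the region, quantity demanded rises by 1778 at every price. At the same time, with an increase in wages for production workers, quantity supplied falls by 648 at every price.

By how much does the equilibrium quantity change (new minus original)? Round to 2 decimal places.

+969.33

Initially, 7148 - 2P = 4P - 2050, so 9198 = 6P and P = 1533, Q = 4082.
The shock moves the curves to Qd = 8926 - 2P and Qs = 4P - 2698.
Clearing the new market: 8926 - 2P = 4P - 2698, so P = 5812/3 ≈ 1937.3333 and Q = 15154/3 ≈ 5051.3333.
ΔQ = 5051.3333 − 4082 = +969.33.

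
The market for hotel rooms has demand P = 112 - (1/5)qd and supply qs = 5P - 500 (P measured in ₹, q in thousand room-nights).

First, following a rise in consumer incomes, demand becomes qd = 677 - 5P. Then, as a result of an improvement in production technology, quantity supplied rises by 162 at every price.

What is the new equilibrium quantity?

Solve the original market: 560 - 5P = 5P - 500, hence P = 106 and q = 30.
The new curves are qd = 677 - 5P (demand) and qs = 5P - 338 (supply).
New equilibrium: 677 - 5P = 5P - 338 ⇒ 1015 = 10P ⇒ P = 101.5, q = 169.5.

169.5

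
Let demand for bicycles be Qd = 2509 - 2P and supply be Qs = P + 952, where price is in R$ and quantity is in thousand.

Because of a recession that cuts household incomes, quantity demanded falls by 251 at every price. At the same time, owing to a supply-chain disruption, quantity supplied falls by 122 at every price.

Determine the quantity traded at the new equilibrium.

1306

Solve the original market: 2509 - 2P = P + 952, hence P = 519 and Q = 1471.
The shock moves the curves to Qd = 2258 - 2P and Qs = P + 830.
Setting them equal: 2258 - 2P = P + 830 → 1428 = 3P, so P = 476 and Q = 1306.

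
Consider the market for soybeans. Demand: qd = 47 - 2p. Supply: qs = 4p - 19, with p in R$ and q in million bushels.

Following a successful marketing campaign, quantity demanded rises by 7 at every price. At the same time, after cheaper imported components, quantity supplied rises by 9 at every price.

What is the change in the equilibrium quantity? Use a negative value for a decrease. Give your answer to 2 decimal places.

+7.67

Initially, 47 - 2p = 4p - 19, so 66 = 6p and p = 11, q = 25.
With the change applied: demand qd = 54 - 2p, supply qs = 4p - 10.
Setting them equal: 54 - 2p = 4p - 10 → 64 = 6p, so p = 32/3 ≈ 10.6667 and q = 98/3 ≈ 32.6667.
Δq = 32.6667 − 25 = +7.67.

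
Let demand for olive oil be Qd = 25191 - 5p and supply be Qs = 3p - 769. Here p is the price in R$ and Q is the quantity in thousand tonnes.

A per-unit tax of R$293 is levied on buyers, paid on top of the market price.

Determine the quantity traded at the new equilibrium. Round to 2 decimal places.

Before the shock: 25191 - 5p = 3p - 769 ⇒ 25960 = 8p ⇒ p = 3245, Q = 8966.
Since buyers pay the price plus the tax, the effective demand curve becomes Qd = 23726 - 5p.
Clearing the new market: 23726 - 5p = 3p - 769, so p = 3061.875 and Q = 8416.625.

8416.63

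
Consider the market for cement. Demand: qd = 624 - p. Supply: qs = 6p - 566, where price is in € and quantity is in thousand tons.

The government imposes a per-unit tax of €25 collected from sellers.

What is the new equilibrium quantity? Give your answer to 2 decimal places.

432.57

Solve the original market: 624 - p = 6p - 566, hence p = 170 and q = 454.
Since sellers keep the price net of the tax, the effective supply curve becomes qs = 6p - 716.
New equilibrium: 624 - p = 6p - 716 ⇒ 1340 = 7p ⇒ p = 1340/7 ≈ 191.4286, q = 3028/7 ≈ 432.5714.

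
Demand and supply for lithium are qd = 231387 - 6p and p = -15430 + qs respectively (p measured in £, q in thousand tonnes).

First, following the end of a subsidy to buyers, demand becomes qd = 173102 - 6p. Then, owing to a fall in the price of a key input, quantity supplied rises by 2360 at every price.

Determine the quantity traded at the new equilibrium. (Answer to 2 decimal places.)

Original equilibrium: 231387 - 6p = p + 15430 gives 215957 = 7p, so p = 30851 and q = 46281.
The shock moves the curves to qd = 173102 - 6p and qs = p + 17790.
New equilibrium: 173102 - 6p = p + 17790 ⇒ 155312 = 7p ⇒ p = 155312/7 ≈ 22187.4286, q = 279842/7 ≈ 39977.4286.

39977.43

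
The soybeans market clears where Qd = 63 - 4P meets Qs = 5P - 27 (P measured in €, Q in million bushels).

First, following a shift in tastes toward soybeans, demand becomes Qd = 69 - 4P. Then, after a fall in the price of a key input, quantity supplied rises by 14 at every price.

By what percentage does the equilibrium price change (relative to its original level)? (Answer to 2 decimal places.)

Original equilibrium: 63 - 4P = 5P - 27 gives 90 = 9P, so P = 10 and Q = 23.
With the change applied: demand Qd = 69 - 4P, supply Qs = 5P - 13.
Setting them equal: 69 - 4P = 5P - 13 → 82 = 9P, so P = 82/9 ≈ 9.1111 and Q = 293/9 ≈ 32.5556.
%ΔP = (9.1111 − 10) / 10 × 100 = -8.89%.

-8.89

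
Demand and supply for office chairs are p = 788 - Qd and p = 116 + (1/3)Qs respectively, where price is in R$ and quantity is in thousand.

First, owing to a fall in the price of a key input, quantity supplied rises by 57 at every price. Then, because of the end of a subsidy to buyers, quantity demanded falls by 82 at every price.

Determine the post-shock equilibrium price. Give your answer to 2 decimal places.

249.25

Original equilibrium: 788 - p = 3p - 348 gives 1136 = 4p, so p = 284 and Q = 504.
With the change applied: demand Qd = 706 - p, supply Qs = 3p - 291.
Equate the new curves: 706 - p = 3p - 291, giving 997 = 4p, p = 249.25, Q = 456.75.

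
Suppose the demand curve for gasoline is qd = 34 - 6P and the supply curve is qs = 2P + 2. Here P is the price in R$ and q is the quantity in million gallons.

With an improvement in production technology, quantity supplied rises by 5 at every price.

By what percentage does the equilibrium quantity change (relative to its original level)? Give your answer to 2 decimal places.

Before the shock: 34 - 6P = 2P + 2 ⇒ 32 = 8P ⇒ P = 4, q = 10.
The shock moves the curves to qd = 34 - 6P and qs = 2P + 7.
Clearing the new market: 34 - 6P = 2P + 7, so P = 3.375 and q = 13.75.
%Δq = (13.75 − 10) / 10 × 100 = +37.50%.

+37.50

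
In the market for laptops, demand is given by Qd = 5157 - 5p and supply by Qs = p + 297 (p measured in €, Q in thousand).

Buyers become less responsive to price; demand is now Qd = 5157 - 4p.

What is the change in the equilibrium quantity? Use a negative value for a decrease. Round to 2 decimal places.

Solve the original market: 5157 - 5p = p + 297, hence p = 810 and Q = 1107.
The new curves are Qd = 5157 - 4p (demand) and Qs = p + 297 (supply).
Setting them equal: 5157 - 4p = p + 297 → 4860 = 5p, so p = 972 and Q = 1269.
ΔQ = 1269 − 1107 = +162.00.

+162.00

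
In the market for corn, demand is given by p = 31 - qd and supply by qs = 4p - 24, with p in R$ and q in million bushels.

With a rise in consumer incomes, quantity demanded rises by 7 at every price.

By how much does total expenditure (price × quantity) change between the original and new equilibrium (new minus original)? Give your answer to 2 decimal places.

+97.44

Original equilibrium: 31 - p = 4p - 24 gives 55 = 5p, so p = 11 and q = 20.
With the change applied: demand qd = 38 - p, supply qs = 4p - 24.
Setting them equal: 38 - p = 4p - 24 → 62 = 5p, so p = 12.4 and q = 25.6.
Expenditure moves from 11×20 = 220 to 12.4×25.6 = 317.44; change = +97.44.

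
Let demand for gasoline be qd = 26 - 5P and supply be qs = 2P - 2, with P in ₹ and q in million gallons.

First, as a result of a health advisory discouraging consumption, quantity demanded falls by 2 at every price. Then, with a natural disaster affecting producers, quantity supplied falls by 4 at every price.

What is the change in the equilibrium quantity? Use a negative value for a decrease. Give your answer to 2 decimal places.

-3.43

Initially, 26 - 5P = 2P - 2, so 28 = 7P and P = 4, q = 6.
The shock moves the curves to qd = 24 - 5P and qs = 2P - 6.
Equate the new curves: 24 - 5P = 2P - 6, giving 30 = 7P, P = 30/7 ≈ 4.2857, q = 18/7 ≈ 2.5714.
Δq = 2.5714 − 6 = -3.43.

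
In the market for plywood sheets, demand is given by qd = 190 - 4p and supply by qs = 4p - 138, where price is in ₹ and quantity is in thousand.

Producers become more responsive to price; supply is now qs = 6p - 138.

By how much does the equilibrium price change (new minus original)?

Solve the original market: 190 - 4p = 4p - 138, hence p = 41 and q = 26.
After the shift, demand is qd = 190 - 4p and supply is qs = 6p - 138.
Setting them equal: 190 - 4p = 6p - 138 → 328 = 10p, so p = 32.8 and q = 58.8.
Δp = 32.8 − 41 = -8.2.

-8.2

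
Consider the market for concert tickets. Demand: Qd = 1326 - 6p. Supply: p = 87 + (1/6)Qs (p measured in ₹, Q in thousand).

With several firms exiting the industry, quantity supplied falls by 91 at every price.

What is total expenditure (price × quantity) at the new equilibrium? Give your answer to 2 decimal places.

57604.46

Before the shock: 1326 - 6p = 6p - 522 ⇒ 1848 = 12p ⇒ p = 154, Q = 402.
The new curves are Qd = 1326 - 6p (demand) and Qs = 6p - 613 (supply).
Clearing the new market: 1326 - 6p = 6p - 613, so p = 1939/12 ≈ 161.5833 and Q = 356.5.
New expenditure = 161.5833 × 356.5 = 57604.46.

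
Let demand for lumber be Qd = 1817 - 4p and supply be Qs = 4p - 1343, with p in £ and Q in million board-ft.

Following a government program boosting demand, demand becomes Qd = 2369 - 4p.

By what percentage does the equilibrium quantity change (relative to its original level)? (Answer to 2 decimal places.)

+116.46

Initially, 1817 - 4p = 4p - 1343, so 3160 = 8p and p = 395, Q = 237.
With the change applied: demand Qd = 2369 - 4p, supply Qs = 4p - 1343.
New equilibrium: 2369 - 4p = 4p - 1343 ⇒ 3712 = 8p ⇒ p = 464, Q = 513.
%ΔQ = (513 − 237) / 237 × 100 = +116.46%.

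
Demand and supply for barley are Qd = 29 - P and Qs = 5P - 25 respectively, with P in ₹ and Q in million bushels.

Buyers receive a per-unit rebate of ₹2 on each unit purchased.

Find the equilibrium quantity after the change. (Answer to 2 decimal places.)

Original equilibrium: 29 - P = 5P - 25 gives 54 = 6P, so P = 9 and Q = 20.
Since buyers' out-of-pocket price is the market price minus the rebate, the effective demand curve becomes Qd = 31 - P.
Clearing the new market: 31 - P = 5P - 25, so P = 28/3 ≈ 9.3333 and Q = 65/3 ≈ 21.6667.

21.67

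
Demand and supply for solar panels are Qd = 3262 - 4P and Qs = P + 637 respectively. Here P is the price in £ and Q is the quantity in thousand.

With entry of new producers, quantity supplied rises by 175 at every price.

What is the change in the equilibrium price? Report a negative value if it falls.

Before the shock: 3262 - 4P = P + 637 ⇒ 2625 = 5P ⇒ P = 525, Q = 1162.
The new curves are Qd = 3262 - 4P (demand) and Qs = P + 812 (supply).
New equilibrium: 3262 - 4P = P + 812 ⇒ 2450 = 5P ⇒ P = 490, Q = 1302.
ΔP = 490 − 525 = -35.

-35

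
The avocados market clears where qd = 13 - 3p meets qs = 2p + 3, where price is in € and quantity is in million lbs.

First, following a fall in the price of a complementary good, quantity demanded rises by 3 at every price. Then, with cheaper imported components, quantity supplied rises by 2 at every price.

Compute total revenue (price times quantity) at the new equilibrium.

Before the shock: 13 - 3p = 2p + 3 ⇒ 10 = 5p ⇒ p = 2, q = 7.
The shock moves the curves to qd = 16 - 3p and qs = 2p + 5.
New equilibrium: 16 - 3p = 2p + 5 ⇒ 11 = 5p ⇒ p = 2.2, q = 9.4.
New expenditure = 2.2 × 9.4 = 20.68.

20.68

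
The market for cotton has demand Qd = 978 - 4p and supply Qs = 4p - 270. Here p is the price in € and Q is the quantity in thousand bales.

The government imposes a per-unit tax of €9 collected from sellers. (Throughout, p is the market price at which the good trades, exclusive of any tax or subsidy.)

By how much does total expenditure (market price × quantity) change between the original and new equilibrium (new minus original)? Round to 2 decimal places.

Initially, 978 - 4p = 4p - 270, so 1248 = 8p and p = 156, Q = 354.
Since sellers keep the price net of the tax, the effective supply curve becomes Qs = 4p - 306.
Equate the new curves: 978 - 4p = 4p - 306, giving 1284 = 8p, p = 160.5, Q = 336.
Expenditure moves from 156×354 = 55224 to 160.5×336 = 53928; change = -1296.00.

-1296.00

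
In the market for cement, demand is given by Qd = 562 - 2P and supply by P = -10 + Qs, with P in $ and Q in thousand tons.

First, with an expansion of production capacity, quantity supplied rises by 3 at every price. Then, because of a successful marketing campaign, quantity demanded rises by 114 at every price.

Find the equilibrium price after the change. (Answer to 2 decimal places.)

221.00

Before the shock: 562 - 2P = P + 10 ⇒ 552 = 3P ⇒ P = 184, Q = 194.
With the change applied: demand Qd = 676 - 2P, supply Qs = P + 13.
New equilibrium: 676 - 2P = P + 13 ⇒ 663 = 3P ⇒ P = 221, Q = 234.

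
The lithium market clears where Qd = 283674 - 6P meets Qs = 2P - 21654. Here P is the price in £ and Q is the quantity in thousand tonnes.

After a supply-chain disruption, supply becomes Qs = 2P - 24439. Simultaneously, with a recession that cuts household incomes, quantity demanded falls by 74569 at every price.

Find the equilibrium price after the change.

Before the shock: 283674 - 6P = 2P - 21654 ⇒ 305328 = 8P ⇒ P = 38166, Q = 54678.
With the change applied: demand Qd = 209105 - 6P, supply Qs = 2P - 24439.
Clearing the new market: 209105 - 6P = 2P - 24439, so P = 29193 and Q = 33947.

29193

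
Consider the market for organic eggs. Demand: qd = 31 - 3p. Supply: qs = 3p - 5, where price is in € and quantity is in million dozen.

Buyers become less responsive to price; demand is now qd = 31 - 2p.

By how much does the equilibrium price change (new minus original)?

Initially, 31 - 3p = 3p - 5, so 36 = 6p and p = 6, q = 13.
The shock moves the curves to qd = 31 - 2p and qs = 3p - 5.
Setting them equal: 31 - 2p = 3p - 5 → 36 = 5p, so p = 7.2 and q = 16.6.
Δp = 7.2 − 6 = +1.2.

+1.2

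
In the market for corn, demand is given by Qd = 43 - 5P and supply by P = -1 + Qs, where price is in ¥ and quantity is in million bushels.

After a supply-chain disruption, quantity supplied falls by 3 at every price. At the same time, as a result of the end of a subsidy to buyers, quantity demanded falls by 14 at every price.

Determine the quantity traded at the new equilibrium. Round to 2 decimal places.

Solve the original market: 43 - 5P = P + 1, hence P = 7 and Q = 8.
The new curves are Qd = 29 - 5P (demand) and Qs = P - 2 (supply).
Clearing the new market: 29 - 5P = P - 2, so P = 31/6 ≈ 5.1667 and Q = 19/6 ≈ 3.1667.

3.17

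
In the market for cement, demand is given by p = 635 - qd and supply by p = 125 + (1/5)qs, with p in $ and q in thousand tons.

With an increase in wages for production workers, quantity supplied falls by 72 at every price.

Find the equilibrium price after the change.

Before the shock: 635 - p = 5p - 625 ⇒ 1260 = 6p ⇒ p = 210, q = 425.
After the shift, demand is qd = 635 - p and supply is qs = 5p - 697.
Setting them equal: 635 - p = 5p - 697 → 1332 = 6p, so p = 222 and q = 413.

222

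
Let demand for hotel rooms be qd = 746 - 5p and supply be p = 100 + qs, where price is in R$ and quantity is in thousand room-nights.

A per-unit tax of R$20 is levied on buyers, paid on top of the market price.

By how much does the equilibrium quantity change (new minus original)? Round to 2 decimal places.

Initially, 746 - 5p = p - 100, so 846 = 6p and p = 141, q = 41.
Since buyers pay the price plus the tax, the effective demand curve becomes qd = 646 - 5p.
Equate the new curves: 646 - 5p = p - 100, giving 746 = 6p, p = 373/3 ≈ 124.3333, q = 73/3 ≈ 24.3333.
Δq = 24.3333 − 41 = -16.67.

-16.67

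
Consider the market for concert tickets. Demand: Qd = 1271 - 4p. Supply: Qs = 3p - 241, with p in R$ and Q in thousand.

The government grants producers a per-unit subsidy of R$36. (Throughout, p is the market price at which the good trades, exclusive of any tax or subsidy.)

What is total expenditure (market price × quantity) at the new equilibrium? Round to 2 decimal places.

Original equilibrium: 1271 - 4p = 3p - 241 gives 1512 = 7p, so p = 216 and Q = 407.
Since sellers receive the price plus the subsidy, the effective supply curve becomes Qs = 3p - 133.
Setting them equal: 1271 - 4p = 3p - 133 → 1404 = 7p, so p = 1404/7 ≈ 200.5714 and Q = 3281/7 ≈ 468.7143.
New expenditure = 200.5714 × 468.7143 = 94010.69.

94010.69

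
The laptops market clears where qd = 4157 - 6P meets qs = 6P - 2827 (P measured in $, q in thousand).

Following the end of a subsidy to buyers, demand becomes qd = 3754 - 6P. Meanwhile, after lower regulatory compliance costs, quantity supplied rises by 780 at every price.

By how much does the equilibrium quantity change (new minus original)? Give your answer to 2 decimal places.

+188.50

Initially, 4157 - 6P = 6P - 2827, so 6984 = 12P and P = 582, q = 665.
The new curves are qd = 3754 - 6P (demand) and qs = 6P - 2047 (supply).
New equilibrium: 3754 - 6P = 6P - 2047 ⇒ 5801 = 12P ⇒ P = 5801/12 ≈ 483.4167, q = 853.5.
Δq = 853.5 − 665 = +188.50.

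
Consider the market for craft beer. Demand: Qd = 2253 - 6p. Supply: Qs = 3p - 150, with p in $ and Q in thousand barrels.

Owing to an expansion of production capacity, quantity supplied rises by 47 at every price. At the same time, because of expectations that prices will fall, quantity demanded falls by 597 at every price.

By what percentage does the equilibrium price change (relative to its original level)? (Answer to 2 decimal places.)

Initially, 2253 - 6p = 3p - 150, so 2403 = 9p and p = 267, Q = 651.
With the change applied: demand Qd = 1656 - 6p, supply Qs = 3p - 103.
Equate the new curves: 1656 - 6p = 3p - 103, giving 1759 = 9p, p = 1759/9 ≈ 195.4444, Q = 1450/3 ≈ 483.3333.
%Δp = (195.4444 − 267) / 267 × 100 = -26.80%.

-26.80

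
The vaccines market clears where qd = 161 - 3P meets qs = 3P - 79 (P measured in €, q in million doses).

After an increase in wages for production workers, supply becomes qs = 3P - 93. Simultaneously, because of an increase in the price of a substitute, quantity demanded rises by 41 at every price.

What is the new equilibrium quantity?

54.5

Solve the original market: 161 - 3P = 3P - 79, hence P = 40 and q = 41.
With the change applied: demand qd = 202 - 3P, supply qs = 3P - 93.
New equilibrium: 202 - 3P = 3P - 93 ⇒ 295 = 6P ⇒ P = 295/6 ≈ 49.1667, q = 54.5.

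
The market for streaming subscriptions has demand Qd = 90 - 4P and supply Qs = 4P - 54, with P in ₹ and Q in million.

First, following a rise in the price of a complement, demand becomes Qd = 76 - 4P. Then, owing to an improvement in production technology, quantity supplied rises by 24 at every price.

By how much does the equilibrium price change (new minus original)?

-4.75

Initially, 90 - 4P = 4P - 54, so 144 = 8P and P = 18, Q = 18.
The shock moves the curves to Qd = 76 - 4P and Qs = 4P - 30.
Clearing the new market: 76 - 4P = 4P - 30, so P = 13.25 and Q = 23.
ΔP = 13.25 − 18 = -4.75.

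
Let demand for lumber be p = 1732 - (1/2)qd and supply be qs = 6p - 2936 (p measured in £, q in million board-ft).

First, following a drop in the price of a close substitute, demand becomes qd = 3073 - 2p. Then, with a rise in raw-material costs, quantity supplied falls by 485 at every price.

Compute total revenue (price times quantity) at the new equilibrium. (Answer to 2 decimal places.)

1176631.63

Solve the original market: 3464 - 2p = 6p - 2936, hence p = 800 and q = 1864.
After the shift, demand is qd = 3073 - 2p and supply is qs = 6p - 3421.
Setting them equal: 3073 - 2p = 6p - 3421 → 6494 = 8p, so p = 811.75 and q = 1449.5.
New expenditure = 811.75 × 1449.5 = 1176631.63.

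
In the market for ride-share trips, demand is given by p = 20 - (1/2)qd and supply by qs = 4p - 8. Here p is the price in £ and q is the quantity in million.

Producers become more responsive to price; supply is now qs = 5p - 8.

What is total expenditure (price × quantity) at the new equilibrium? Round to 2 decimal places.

Solve the original market: 40 - 2p = 4p - 8, hence p = 8 and q = 24.
With the change applied: demand qd = 40 - 2p, supply qs = 5p - 8.
Equate the new curves: 40 - 2p = 5p - 8, giving 48 = 7p, p = 48/7 ≈ 6.8571, q = 184/7 ≈ 26.2857.
New expenditure = 6.8571 × 26.2857 = 180.24.

180.24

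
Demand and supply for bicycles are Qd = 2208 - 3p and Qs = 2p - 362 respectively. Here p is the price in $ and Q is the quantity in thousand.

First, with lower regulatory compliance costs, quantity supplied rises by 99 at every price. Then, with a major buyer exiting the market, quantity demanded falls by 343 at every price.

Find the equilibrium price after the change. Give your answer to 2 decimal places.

425.60

Before the shock: 2208 - 3p = 2p - 362 ⇒ 2570 = 5p ⇒ p = 514, Q = 666.
The shock moves the curves to Qd = 1865 - 3p and Qs = 2p - 263.
New equilibrium: 1865 - 3p = 2p - 263 ⇒ 2128 = 5p ⇒ p = 425.6, Q = 588.2.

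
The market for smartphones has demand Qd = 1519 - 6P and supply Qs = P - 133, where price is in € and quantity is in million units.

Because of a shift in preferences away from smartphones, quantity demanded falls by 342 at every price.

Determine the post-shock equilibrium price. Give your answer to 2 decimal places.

187.14

Initially, 1519 - 6P = P - 133, so 1652 = 7P and P = 236, Q = 103.
The new curves are Qd = 1177 - 6P (demand) and Qs = P - 133 (supply).
New equilibrium: 1177 - 6P = P - 133 ⇒ 1310 = 7P ⇒ P = 1310/7 ≈ 187.1429, Q = 379/7 ≈ 54.1429.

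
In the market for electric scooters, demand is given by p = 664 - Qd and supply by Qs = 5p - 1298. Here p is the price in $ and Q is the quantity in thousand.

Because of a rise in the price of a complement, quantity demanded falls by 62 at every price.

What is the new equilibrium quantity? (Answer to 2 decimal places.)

285.33

Initially, 664 - p = 5p - 1298, so 1962 = 6p and p = 327, Q = 337.
With the change applied: demand Qd = 602 - p, supply Qs = 5p - 1298.
Clearing the new market: 602 - p = 5p - 1298, so p = 950/3 ≈ 316.6667 and Q = 856/3 ≈ 285.3333.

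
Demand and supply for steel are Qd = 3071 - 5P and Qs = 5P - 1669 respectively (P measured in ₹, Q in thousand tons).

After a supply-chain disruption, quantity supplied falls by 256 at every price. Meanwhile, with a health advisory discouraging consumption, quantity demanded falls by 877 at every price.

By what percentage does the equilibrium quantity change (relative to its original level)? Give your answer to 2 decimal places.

-80.81

Initially, 3071 - 5P = 5P - 1669, so 4740 = 10P and P = 474, Q = 701.
With the change applied: demand Qd = 2194 - 5P, supply Qs = 5P - 1925.
Clearing the new market: 2194 - 5P = 5P - 1925, so P = 411.9 and Q = 134.5.
%ΔQ = (134.5 − 701) / 701 × 100 = -80.81%.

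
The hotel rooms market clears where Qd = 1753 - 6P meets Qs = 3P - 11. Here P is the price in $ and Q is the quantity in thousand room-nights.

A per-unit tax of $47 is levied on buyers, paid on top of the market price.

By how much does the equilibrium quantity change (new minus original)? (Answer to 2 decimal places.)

Initially, 1753 - 6P = 3P - 11, so 1764 = 9P and P = 196, Q = 577.
Since buyers pay the price plus the tax, the effective demand curve becomes Qd = 1471 - 6P.
Equate the new curves: 1471 - 6P = 3P - 11, giving 1482 = 9P, P = 494/3 ≈ 164.6667, Q = 483.
ΔQ = 483 − 577 = -94.00.

-94.00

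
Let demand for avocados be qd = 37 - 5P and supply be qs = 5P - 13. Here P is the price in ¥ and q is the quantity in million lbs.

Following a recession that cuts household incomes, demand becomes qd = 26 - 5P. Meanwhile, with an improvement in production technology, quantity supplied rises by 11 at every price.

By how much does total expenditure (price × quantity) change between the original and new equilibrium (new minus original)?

Before the shock: 37 - 5P = 5P - 13 ⇒ 50 = 10P ⇒ P = 5, q = 12.
With the change applied: demand qd = 26 - 5P, supply qs = 5P - 2.
New equilibrium: 26 - 5P = 5P - 2 ⇒ 28 = 10P ⇒ P = 2.8, q = 12.
Expenditure moves from 5×12 = 60 to 2.8×12 = 33.6; change = -26.4.

-26.4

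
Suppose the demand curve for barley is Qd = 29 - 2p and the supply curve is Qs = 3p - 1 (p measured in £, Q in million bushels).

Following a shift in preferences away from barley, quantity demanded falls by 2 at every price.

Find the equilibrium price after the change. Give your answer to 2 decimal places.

Solve the original market: 29 - 2p = 3p - 1, hence p = 6 and Q = 17.
The shock moves the curves to Qd = 27 - 2p and Qs = 3p - 1.
Equate the new curves: 27 - 2p = 3p - 1, giving 28 = 5p, p = 5.6, Q = 15.8.

5.60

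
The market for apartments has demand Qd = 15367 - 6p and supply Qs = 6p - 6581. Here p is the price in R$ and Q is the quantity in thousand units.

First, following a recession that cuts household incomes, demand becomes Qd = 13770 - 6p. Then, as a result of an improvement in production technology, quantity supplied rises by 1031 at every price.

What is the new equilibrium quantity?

4110

Original equilibrium: 15367 - 6p = 6p - 6581 gives 21948 = 12p, so p = 1829 and Q = 4393.
With the change applied: demand Qd = 13770 - 6p, supply Qs = 6p - 5550.
New equilibrium: 13770 - 6p = 6p - 5550 ⇒ 19320 = 12p ⇒ p = 1610, Q = 4110.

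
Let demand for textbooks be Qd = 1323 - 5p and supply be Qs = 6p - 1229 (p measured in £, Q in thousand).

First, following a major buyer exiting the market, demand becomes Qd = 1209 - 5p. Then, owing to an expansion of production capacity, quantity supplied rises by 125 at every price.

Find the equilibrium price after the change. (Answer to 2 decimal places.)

Initially, 1323 - 5p = 6p - 1229, so 2552 = 11p and p = 232, Q = 163.
The shock moves the curves to Qd = 1209 - 5p and Qs = 6p - 1104.
Clearing the new market: 1209 - 5p = 6p - 1104, so p = 2313/11 ≈ 210.2727 and Q = 1734/11 ≈ 157.6364.

210.27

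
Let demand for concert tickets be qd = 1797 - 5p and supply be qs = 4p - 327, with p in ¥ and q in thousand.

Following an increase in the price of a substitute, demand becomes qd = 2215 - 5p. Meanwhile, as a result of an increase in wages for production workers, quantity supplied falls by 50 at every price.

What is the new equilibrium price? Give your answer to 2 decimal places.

288.00

Initially, 1797 - 5p = 4p - 327, so 2124 = 9p and p = 236, q = 617.
With the change applied: demand qd = 2215 - 5p, supply qs = 4p - 377.
Setting them equal: 2215 - 5p = 4p - 377 → 2592 = 9p, so p = 288 and q = 775.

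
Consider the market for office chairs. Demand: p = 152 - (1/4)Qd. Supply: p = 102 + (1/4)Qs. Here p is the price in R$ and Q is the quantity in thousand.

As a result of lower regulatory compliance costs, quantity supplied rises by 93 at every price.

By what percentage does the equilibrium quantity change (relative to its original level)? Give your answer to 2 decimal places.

+46.50

Solve the original market: 608 - 4p = 4p - 408, hence p = 127 and Q = 100.
The shock moves the curves to Qd = 608 - 4p and Qs = 4p - 315.
Equate the new curves: 608 - 4p = 4p - 315, giving 923 = 8p, p = 115.375, Q = 146.5.
%ΔQ = (146.5 − 100) / 100 × 100 = +46.50%.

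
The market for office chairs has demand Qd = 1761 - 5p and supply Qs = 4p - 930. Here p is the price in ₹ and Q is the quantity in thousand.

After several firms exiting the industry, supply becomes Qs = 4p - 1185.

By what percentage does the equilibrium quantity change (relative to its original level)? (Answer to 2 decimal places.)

Original equilibrium: 1761 - 5p = 4p - 930 gives 2691 = 9p, so p = 299 and Q = 266.
The shock moves the curves to Qd = 1761 - 5p and Qs = 4p - 1185.
Clearing the new market: 1761 - 5p = 4p - 1185, so p = 982/3 ≈ 327.3333 and Q = 373/3 ≈ 124.3333.
%ΔQ = (124.3333 − 266) / 266 × 100 = -53.26%.

-53.26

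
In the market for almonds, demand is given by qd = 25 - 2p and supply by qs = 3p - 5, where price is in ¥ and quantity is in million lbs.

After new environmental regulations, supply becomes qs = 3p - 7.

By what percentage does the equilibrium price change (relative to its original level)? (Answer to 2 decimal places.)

Solve the original market: 25 - 2p = 3p - 5, hence p = 6 and q = 13.
The shock moves the curves to qd = 25 - 2p and qs = 3p - 7.
Clearing the new market: 25 - 2p = 3p - 7, so p = 6.4 and q = 12.2.
%Δp = (6.4 − 6) / 6 × 100 = +6.67%.

+6.67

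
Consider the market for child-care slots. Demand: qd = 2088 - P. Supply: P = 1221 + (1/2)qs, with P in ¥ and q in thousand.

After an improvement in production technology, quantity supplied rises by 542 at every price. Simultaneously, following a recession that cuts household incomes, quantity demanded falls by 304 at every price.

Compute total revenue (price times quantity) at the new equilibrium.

Original equilibrium: 2088 - P = 2P - 2442 gives 4530 = 3P, so P = 1510 and q = 578.
With the change applied: demand qd = 1784 - P, supply qs = 2P - 1900.
Setting them equal: 1784 - P = 2P - 1900 → 3684 = 3P, so P = 1228 and q = 556.
New expenditure = 1228 × 556 = 682768.

682768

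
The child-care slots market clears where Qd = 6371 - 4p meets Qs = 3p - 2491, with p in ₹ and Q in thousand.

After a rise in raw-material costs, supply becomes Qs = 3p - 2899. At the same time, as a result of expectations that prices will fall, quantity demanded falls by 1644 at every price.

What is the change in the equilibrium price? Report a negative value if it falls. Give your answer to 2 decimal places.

Before the shock: 6371 - 4p = 3p - 2491 ⇒ 8862 = 7p ⇒ p = 1266, Q = 1307.
The new curves are Qd = 4727 - 4p (demand) and Qs = 3p - 2899 (supply).
Equate the new curves: 4727 - 4p = 3p - 2899, giving 7626 = 7p, p = 7626/7 ≈ 1089.4286, Q = 2585/7 ≈ 369.2857.
Δp = 1089.4286 − 1266 = -176.57.

-176.57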